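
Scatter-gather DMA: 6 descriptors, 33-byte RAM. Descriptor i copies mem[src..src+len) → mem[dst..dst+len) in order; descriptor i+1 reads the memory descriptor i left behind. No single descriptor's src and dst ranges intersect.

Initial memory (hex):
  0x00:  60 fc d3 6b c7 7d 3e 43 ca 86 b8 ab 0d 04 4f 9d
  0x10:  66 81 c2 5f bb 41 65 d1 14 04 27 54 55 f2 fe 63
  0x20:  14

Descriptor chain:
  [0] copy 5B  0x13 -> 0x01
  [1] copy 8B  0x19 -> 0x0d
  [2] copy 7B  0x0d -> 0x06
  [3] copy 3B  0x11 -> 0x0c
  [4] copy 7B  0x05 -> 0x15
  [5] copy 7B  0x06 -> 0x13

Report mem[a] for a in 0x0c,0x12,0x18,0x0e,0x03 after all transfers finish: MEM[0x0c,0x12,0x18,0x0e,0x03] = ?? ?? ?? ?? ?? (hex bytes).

MEM[0x0c,0x12,0x18,0x0e,0x03] = f2 fe fe 63 41

#0 dst[0x01+5] := {0x5f,0xbb,0x41,0x65,0xd1}
#1 dst[0x0d+8] := {0x04,0x27,0x54,0x55,0xf2,0xfe,0x63,0x14}
#2 dst[0x06+7] := {0x04,0x27,0x54,0x55,0xf2,0xfe,0x63}
#3 dst[0x0c+3] := {0xf2,0xfe,0x63}
#4 dst[0x15+7] := {0xd1,0x04,0x27,0x54,0x55,0xf2,0xfe}
#5 dst[0x13+7] := {0x04,0x27,0x54,0x55,0xf2,0xfe,0xf2}
query mem[0x0c]=0xf2, mem[0x12]=0xfe, mem[0x18]=0xfe, mem[0x0e]=0x63, mem[0x03]=0x41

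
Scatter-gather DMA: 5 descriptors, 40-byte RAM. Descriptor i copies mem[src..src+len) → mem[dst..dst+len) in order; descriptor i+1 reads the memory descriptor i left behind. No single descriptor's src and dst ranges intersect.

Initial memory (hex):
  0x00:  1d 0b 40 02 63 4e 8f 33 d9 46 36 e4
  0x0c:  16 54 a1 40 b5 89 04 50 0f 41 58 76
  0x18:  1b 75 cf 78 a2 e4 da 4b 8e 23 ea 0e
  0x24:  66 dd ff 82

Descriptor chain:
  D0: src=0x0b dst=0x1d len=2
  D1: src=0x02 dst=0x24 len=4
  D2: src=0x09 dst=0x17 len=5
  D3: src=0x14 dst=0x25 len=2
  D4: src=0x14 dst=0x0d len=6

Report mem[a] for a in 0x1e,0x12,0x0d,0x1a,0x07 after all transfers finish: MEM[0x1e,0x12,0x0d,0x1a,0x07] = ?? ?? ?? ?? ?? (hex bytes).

D0: mem[0x1d..0x1e] <- [e4 16]
D1: mem[0x24..0x27] <- [40 02 63 4e]
D2: mem[0x17..0x1b] <- [46 36 e4 16 54]
D3: mem[0x25..0x26] <- [0f 41]
D4: mem[0x0d..0x12] <- [0f 41 58 46 36 e4]
query mem[0x1e]=0x16, mem[0x12]=0xe4, mem[0x0d]=0x0f, mem[0x1a]=0x16, mem[0x07]=0x33

MEM[0x1e,0x12,0x0d,0x1a,0x07] = 16 e4 0f 16 33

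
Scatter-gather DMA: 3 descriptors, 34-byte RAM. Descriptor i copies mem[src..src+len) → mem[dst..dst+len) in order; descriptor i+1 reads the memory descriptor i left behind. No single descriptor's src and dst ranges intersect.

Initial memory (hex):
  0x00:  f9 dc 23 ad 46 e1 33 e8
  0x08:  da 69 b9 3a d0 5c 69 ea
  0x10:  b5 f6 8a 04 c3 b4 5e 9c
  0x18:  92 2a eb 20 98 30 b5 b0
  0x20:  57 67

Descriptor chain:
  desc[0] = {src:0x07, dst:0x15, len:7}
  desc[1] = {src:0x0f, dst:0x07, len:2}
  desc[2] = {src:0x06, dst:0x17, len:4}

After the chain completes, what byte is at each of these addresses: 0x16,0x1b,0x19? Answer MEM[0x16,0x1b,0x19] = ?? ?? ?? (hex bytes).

MEM[0x16,0x1b,0x19] = da 5c b5

D0: mem[0x15..0x1b] <- [e8 da 69 b9 3a d0 5c]
D1: mem[0x07..0x08] <- [ea b5]
D2: mem[0x17..0x1a] <- [33 ea b5 69]
query mem[0x16]=0xda, mem[0x1b]=0x5c, mem[0x19]=0xb5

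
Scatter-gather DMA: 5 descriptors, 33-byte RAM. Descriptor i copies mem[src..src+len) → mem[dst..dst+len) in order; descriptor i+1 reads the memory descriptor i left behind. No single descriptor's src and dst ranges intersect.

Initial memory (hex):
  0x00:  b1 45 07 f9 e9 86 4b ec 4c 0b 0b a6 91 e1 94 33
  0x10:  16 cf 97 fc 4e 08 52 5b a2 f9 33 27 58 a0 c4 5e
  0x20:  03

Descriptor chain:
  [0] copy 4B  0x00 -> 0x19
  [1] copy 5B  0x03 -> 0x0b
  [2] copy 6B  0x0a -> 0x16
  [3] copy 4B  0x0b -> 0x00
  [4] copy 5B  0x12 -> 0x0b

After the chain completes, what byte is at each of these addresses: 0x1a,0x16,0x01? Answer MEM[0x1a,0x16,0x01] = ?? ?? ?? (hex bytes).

MEM[0x1a,0x16,0x01] = 4b 0b e9

  after D0: wrote 4B at 0x19 = b14507f9
  after D1: wrote 5B at 0x0b = f9e9864bec
  after D2: wrote 6B at 0x16 = 0bf9e9864bec
  after D3: wrote 4B at 0x00 = f9e9864b
  after D4: wrote 5B at 0x0b = 97fc4e080b
query mem[0x1a]=0x4b, mem[0x16]=0x0b, mem[0x01]=0xe9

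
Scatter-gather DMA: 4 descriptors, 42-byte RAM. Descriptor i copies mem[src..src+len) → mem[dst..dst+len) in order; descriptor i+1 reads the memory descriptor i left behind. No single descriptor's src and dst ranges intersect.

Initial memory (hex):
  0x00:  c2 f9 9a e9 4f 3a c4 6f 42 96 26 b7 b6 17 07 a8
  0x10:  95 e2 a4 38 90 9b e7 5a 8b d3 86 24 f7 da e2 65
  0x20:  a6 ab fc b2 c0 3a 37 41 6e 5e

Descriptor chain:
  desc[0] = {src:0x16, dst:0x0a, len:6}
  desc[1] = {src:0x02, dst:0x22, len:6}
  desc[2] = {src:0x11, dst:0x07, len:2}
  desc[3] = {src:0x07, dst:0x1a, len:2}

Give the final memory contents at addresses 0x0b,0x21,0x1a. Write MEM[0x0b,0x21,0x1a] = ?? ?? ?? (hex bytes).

MEM[0x0b,0x21,0x1a] = 5a ab e2

  after D0: wrote 6B at 0x0a = e75a8bd38624
  after D1: wrote 6B at 0x22 = 9ae94f3ac46f
  after D2: wrote 2B at 0x07 = e2a4
  after D3: wrote 2B at 0x1a = e2a4
query mem[0x0b]=0x5a, mem[0x21]=0xab, mem[0x1a]=0xe2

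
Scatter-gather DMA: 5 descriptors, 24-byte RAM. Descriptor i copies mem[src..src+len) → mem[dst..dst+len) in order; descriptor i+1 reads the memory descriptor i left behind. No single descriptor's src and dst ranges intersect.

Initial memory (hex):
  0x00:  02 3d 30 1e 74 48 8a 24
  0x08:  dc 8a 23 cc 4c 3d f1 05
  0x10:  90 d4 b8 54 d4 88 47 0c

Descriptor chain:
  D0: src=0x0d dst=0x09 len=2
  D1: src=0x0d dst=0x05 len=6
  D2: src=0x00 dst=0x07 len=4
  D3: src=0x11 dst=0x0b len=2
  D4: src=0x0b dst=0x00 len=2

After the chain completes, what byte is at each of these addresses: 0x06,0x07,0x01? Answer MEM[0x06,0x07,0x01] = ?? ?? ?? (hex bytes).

MEM[0x06,0x07,0x01] = f1 02 b8

  after D0: wrote 2B at 0x09 = 3df1
  after D1: wrote 6B at 0x05 = 3df10590d4b8
  after D2: wrote 4B at 0x07 = 023d301e
  after D3: wrote 2B at 0x0b = d4b8
  after D4: wrote 2B at 0x00 = d4b8
query mem[0x06]=0xf1, mem[0x07]=0x02, mem[0x01]=0xb8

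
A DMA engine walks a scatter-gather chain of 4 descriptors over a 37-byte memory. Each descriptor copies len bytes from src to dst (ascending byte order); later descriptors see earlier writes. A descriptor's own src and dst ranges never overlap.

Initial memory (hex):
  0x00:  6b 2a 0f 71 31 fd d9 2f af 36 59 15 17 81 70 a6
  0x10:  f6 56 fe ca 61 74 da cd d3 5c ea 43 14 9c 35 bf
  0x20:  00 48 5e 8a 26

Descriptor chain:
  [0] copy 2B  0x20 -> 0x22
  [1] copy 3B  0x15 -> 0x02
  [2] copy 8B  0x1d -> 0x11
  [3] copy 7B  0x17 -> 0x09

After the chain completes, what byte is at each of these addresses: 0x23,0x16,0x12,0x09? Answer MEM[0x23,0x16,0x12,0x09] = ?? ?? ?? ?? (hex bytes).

MEM[0x23,0x16,0x12,0x09] = 48 00 35 48

  after D0: wrote 2B at 0x22 = 0048
  after D1: wrote 3B at 0x02 = 74dacd
  after D2: wrote 8B at 0x11 = 9c35bf0048004826
  after D3: wrote 7B at 0x09 = 48265cea43149c
query mem[0x23]=0x48, mem[0x16]=0x00, mem[0x12]=0x35, mem[0x09]=0x48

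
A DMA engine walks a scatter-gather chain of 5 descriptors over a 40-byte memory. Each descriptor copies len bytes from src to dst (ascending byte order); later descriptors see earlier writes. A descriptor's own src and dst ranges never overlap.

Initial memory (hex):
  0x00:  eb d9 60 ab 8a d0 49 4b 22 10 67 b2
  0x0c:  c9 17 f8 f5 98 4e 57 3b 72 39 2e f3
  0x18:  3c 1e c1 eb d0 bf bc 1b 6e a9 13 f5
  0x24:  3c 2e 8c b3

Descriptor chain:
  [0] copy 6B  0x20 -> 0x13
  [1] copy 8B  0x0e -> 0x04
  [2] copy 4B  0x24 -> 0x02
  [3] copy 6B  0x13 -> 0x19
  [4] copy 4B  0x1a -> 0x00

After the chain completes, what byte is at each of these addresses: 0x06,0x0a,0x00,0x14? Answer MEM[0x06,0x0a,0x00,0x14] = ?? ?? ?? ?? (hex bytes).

#0 dst[0x13+6] := {0x6e,0xa9,0x13,0xf5,0x3c,0x2e}
#1 dst[0x04+8] := {0xf8,0xf5,0x98,0x4e,0x57,0x6e,0xa9,0x13}
#2 dst[0x02+4] := {0x3c,0x2e,0x8c,0xb3}
#3 dst[0x19+6] := {0x6e,0xa9,0x13,0xf5,0x3c,0x2e}
#4 dst[0x00+4] := {0xa9,0x13,0xf5,0x3c}
query mem[0x06]=0x98, mem[0x0a]=0xa9, mem[0x00]=0xa9, mem[0x14]=0xa9

MEM[0x06,0x0a,0x00,0x14] = 98 a9 a9 a9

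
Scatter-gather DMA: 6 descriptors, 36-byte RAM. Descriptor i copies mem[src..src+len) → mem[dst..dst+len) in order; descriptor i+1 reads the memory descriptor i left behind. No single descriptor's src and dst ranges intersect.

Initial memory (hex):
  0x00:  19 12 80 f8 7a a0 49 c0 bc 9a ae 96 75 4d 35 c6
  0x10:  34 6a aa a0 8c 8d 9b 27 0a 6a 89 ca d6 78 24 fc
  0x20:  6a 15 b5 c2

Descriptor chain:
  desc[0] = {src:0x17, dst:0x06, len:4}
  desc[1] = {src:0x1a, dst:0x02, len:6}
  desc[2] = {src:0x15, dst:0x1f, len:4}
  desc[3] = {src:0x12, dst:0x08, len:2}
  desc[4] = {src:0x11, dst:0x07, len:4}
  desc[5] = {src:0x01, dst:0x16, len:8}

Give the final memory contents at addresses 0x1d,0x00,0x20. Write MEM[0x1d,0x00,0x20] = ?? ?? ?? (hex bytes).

  after D0: wrote 4B at 0x06 = 270a6a89
  after D1: wrote 6B at 0x02 = 89cad67824fc
  after D2: wrote 4B at 0x1f = 8d9b270a
  after D3: wrote 2B at 0x08 = aaa0
  after D4: wrote 4B at 0x07 = 6aaaa08c
  after D5: wrote 8B at 0x16 = 1289cad678246aaa
query mem[0x1d]=0xaa, mem[0x00]=0x19, mem[0x20]=0x9b

MEM[0x1d,0x00,0x20] = aa 19 9b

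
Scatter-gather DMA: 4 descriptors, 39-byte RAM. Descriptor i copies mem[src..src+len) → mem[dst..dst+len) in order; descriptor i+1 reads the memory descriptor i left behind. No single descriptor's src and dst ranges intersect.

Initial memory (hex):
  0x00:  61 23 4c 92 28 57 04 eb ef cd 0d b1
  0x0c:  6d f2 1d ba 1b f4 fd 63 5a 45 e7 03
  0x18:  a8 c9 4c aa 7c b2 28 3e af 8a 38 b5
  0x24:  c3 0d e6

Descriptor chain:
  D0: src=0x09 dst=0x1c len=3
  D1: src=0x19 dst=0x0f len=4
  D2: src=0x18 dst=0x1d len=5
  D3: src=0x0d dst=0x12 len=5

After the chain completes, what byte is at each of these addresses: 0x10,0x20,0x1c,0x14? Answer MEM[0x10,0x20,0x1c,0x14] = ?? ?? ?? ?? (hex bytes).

D0: mem[0x1c..0x1e] <- [cd 0d b1]
D1: mem[0x0f..0x12] <- [c9 4c aa cd]
D2: mem[0x1d..0x21] <- [a8 c9 4c aa cd]
D3: mem[0x12..0x16] <- [f2 1d c9 4c aa]
query mem[0x10]=0x4c, mem[0x20]=0xaa, mem[0x1c]=0xcd, mem[0x14]=0xc9

MEM[0x10,0x20,0x1c,0x14] = 4c aa cd c9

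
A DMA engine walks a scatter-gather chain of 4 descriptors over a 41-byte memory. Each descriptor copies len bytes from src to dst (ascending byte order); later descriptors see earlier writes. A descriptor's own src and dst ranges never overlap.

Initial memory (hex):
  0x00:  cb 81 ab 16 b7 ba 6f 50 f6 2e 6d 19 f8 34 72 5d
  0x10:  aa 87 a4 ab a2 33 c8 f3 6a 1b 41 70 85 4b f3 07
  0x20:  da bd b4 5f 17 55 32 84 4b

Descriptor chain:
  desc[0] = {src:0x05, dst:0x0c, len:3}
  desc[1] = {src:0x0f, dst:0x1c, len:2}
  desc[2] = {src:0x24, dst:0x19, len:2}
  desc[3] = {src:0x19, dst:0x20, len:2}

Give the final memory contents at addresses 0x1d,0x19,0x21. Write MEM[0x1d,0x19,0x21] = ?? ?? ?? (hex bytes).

MEM[0x1d,0x19,0x21] = aa 17 55

[0] 0x05->0x0c len=3 : ba 6f 50
[1] 0x0f->0x1c len=2 : 5d aa
[2] 0x24->0x19 len=2 : 17 55
[3] 0x19->0x20 len=2 : 17 55
query mem[0x1d]=0xaa, mem[0x19]=0x17, mem[0x21]=0x55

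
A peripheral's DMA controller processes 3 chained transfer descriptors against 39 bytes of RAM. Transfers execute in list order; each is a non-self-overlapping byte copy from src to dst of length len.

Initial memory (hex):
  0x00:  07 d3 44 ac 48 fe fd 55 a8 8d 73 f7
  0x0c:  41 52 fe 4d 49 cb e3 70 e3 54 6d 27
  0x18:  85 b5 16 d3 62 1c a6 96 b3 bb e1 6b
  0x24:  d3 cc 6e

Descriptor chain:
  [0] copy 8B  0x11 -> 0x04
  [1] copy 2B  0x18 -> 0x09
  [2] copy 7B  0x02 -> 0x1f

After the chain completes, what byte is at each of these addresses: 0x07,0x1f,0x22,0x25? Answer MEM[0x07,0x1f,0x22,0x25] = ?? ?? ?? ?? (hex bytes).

[0] 0x11->0x04 len=8 : cb e3 70 e3 54 6d 27 85
[1] 0x18->0x09 len=2 : 85 b5
[2] 0x02->0x1f len=7 : 44 ac cb e3 70 e3 54
query mem[0x07]=0xe3, mem[0x1f]=0x44, mem[0x22]=0xe3, mem[0x25]=0x54

MEM[0x07,0x1f,0x22,0x25] = e3 44 e3 54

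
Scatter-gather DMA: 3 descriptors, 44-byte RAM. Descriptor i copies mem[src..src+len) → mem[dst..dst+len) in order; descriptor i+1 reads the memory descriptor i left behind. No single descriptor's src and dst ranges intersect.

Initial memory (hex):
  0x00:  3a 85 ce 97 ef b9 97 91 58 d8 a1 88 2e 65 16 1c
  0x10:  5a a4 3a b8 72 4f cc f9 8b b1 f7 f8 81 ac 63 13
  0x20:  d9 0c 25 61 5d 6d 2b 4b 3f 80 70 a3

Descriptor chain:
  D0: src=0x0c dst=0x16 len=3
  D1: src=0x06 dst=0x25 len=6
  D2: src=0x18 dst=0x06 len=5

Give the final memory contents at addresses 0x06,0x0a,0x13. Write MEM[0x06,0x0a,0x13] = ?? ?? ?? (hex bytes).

#0 dst[0x16+3] := {0x2e,0x65,0x16}
#1 dst[0x25+6] := {0x97,0x91,0x58,0xd8,0xa1,0x88}
#2 dst[0x06+5] := {0x16,0xb1,0xf7,0xf8,0x81}
query mem[0x06]=0x16, mem[0x0a]=0x81, mem[0x13]=0xb8

MEM[0x06,0x0a,0x13] = 16 81 b8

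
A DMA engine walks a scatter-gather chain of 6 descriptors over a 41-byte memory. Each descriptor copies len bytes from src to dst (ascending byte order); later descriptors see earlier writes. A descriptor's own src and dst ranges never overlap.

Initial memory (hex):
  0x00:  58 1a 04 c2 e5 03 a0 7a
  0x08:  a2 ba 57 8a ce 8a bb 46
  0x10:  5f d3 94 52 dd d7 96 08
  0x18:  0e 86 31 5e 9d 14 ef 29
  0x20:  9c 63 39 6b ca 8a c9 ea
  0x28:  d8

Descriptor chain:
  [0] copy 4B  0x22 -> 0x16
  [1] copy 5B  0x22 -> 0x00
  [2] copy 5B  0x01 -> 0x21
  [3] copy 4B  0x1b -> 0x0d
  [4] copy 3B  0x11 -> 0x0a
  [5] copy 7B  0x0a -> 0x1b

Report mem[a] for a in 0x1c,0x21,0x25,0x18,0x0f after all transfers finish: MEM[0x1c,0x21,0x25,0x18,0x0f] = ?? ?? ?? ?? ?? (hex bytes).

MEM[0x1c,0x21,0x25,0x18,0x0f] = 94 ef 03 ca 14

  after D0: wrote 4B at 0x16 = 396bca8a
  after D1: wrote 5B at 0x00 = 396bca8ac9
  after D2: wrote 5B at 0x21 = 6bca8ac903
  after D3: wrote 4B at 0x0d = 5e9d14ef
  after D4: wrote 3B at 0x0a = d39452
  after D5: wrote 7B at 0x1b = d394525e9d14ef
query mem[0x1c]=0x94, mem[0x21]=0xef, mem[0x25]=0x03, mem[0x18]=0xca, mem[0x0f]=0x14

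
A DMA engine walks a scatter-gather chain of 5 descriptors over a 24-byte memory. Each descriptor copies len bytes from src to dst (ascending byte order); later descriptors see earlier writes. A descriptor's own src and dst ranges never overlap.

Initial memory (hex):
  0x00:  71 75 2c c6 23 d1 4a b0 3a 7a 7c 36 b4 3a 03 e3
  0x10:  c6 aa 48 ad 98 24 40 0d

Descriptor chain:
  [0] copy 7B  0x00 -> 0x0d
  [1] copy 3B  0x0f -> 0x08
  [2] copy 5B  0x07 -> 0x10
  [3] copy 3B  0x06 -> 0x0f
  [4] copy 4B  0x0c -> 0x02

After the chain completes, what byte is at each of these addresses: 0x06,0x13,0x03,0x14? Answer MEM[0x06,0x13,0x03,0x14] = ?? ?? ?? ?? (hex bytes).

MEM[0x06,0x13,0x03,0x14] = 4a 23 71 36

#0 dst[0x0d+7] := {0x71,0x75,0x2c,0xc6,0x23,0xd1,0x4a}
#1 dst[0x08+3] := {0x2c,0xc6,0x23}
#2 dst[0x10+5] := {0xb0,0x2c,0xc6,0x23,0x36}
#3 dst[0x0f+3] := {0x4a,0xb0,0x2c}
#4 dst[0x02+4] := {0xb4,0x71,0x75,0x4a}
query mem[0x06]=0x4a, mem[0x13]=0x23, mem[0x03]=0x71, mem[0x14]=0x36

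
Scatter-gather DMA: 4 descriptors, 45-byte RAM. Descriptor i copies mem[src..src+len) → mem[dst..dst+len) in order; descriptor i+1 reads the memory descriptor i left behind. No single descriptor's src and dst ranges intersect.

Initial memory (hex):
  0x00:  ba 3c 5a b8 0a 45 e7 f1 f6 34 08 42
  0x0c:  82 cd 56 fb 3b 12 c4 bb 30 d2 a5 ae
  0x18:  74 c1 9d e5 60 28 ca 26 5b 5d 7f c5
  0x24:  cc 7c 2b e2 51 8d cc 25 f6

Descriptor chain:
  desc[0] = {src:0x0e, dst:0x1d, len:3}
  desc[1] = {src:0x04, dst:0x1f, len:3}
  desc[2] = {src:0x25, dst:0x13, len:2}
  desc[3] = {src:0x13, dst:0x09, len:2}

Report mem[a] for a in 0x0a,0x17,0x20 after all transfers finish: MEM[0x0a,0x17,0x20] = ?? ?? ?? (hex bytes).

#0 dst[0x1d+3] := {0x56,0xfb,0x3b}
#1 dst[0x1f+3] := {0x0a,0x45,0xe7}
#2 dst[0x13+2] := {0x7c,0x2b}
#3 dst[0x09+2] := {0x7c,0x2b}
query mem[0x0a]=0x2b, mem[0x17]=0xae, mem[0x20]=0x45

MEM[0x0a,0x17,0x20] = 2b ae 45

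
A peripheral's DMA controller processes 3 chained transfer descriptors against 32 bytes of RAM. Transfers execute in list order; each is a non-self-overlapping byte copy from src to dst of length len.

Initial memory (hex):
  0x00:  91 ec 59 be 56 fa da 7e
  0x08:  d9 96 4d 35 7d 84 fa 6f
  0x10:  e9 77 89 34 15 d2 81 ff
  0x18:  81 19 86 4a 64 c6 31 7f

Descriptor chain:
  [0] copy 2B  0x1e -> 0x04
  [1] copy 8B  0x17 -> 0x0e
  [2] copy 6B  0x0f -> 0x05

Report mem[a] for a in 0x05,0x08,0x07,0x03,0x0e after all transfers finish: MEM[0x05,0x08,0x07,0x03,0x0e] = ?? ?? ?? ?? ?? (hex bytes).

MEM[0x05,0x08,0x07,0x03,0x0e] = 81 4a 86 be ff

  after D0: wrote 2B at 0x04 = 317f
  after D1: wrote 8B at 0x0e = ff8119864a64c631
  after D2: wrote 6B at 0x05 = 8119864a64c6
query mem[0x05]=0x81, mem[0x08]=0x4a, mem[0x07]=0x86, mem[0x03]=0xbe, mem[0x0e]=0xff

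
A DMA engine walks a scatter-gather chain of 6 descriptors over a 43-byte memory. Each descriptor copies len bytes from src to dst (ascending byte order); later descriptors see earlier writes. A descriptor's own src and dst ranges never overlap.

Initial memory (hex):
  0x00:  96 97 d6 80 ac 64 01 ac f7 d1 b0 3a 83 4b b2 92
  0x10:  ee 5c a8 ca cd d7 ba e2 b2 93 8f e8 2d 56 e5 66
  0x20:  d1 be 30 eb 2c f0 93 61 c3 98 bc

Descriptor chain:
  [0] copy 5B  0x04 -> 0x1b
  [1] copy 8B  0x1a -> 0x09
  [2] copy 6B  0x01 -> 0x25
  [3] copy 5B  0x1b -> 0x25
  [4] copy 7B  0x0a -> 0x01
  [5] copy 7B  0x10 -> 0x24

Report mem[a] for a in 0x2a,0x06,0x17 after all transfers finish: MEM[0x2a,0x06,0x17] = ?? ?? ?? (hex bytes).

MEM[0x2a,0x06,0x17] = ba d1 e2

D0: mem[0x1b..0x1f] <- [ac 64 01 ac f7]
D1: mem[0x09..0x10] <- [8f ac 64 01 ac f7 d1 be]
D2: mem[0x25..0x2a] <- [97 d6 80 ac 64 01]
D3: mem[0x25..0x29] <- [ac 64 01 ac f7]
D4: mem[0x01..0x07] <- [ac 64 01 ac f7 d1 be]
D5: mem[0x24..0x2a] <- [be 5c a8 ca cd d7 ba]
query mem[0x2a]=0xba, mem[0x06]=0xd1, mem[0x17]=0xe2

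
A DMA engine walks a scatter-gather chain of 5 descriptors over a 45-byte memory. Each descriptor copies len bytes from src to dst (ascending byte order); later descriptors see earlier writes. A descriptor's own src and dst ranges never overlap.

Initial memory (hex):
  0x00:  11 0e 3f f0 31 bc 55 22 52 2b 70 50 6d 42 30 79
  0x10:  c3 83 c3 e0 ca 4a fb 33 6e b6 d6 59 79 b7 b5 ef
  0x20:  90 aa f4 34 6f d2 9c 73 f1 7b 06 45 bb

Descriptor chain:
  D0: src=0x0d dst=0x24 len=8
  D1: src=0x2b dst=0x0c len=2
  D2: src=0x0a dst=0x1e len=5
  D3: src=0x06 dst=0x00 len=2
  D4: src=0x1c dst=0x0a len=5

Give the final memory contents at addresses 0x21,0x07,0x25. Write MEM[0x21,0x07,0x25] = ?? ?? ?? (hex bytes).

D0: mem[0x24..0x2b] <- [42 30 79 c3 83 c3 e0 ca]
D1: mem[0x0c..0x0d] <- [ca bb]
D2: mem[0x1e..0x22] <- [70 50 ca bb 30]
D3: mem[0x00..0x01] <- [55 22]
D4: mem[0x0a..0x0e] <- [79 b7 70 50 ca]
query mem[0x21]=0xbb, mem[0x07]=0x22, mem[0x25]=0x30

MEM[0x21,0x07,0x25] = bb 22 30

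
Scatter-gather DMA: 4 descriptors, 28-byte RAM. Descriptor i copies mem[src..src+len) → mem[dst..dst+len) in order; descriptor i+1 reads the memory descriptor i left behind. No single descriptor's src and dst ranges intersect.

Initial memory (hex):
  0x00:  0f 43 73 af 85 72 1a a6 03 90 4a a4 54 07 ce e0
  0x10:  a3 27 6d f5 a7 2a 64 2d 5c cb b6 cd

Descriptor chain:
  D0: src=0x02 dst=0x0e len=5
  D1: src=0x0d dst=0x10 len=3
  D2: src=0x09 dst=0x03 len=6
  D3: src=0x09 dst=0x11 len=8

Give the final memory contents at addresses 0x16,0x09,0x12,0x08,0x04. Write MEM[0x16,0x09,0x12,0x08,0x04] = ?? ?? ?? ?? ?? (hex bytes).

D0: mem[0x0e..0x12] <- [73 af 85 72 1a]
D1: mem[0x10..0x12] <- [07 73 af]
D2: mem[0x03..0x08] <- [90 4a a4 54 07 73]
D3: mem[0x11..0x18] <- [90 4a a4 54 07 73 af 07]
query mem[0x16]=0x73, mem[0x09]=0x90, mem[0x12]=0x4a, mem[0x08]=0x73, mem[0x04]=0x4a

MEM[0x16,0x09,0x12,0x08,0x04] = 73 90 4a 73 4a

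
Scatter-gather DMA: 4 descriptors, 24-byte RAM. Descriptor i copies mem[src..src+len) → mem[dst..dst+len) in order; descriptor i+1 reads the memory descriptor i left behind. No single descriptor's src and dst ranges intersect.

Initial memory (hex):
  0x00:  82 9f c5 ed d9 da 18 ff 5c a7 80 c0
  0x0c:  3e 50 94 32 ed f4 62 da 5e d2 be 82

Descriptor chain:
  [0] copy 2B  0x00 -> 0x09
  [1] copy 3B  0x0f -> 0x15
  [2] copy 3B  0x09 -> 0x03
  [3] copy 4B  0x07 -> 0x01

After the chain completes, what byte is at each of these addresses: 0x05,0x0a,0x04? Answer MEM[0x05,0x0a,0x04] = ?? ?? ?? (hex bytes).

MEM[0x05,0x0a,0x04] = c0 9f 9f

  after D0: wrote 2B at 0x09 = 829f
  after D1: wrote 3B at 0x15 = 32edf4
  after D2: wrote 3B at 0x03 = 829fc0
  after D3: wrote 4B at 0x01 = ff5c829f
query mem[0x05]=0xc0, mem[0x0a]=0x9f, mem[0x04]=0x9f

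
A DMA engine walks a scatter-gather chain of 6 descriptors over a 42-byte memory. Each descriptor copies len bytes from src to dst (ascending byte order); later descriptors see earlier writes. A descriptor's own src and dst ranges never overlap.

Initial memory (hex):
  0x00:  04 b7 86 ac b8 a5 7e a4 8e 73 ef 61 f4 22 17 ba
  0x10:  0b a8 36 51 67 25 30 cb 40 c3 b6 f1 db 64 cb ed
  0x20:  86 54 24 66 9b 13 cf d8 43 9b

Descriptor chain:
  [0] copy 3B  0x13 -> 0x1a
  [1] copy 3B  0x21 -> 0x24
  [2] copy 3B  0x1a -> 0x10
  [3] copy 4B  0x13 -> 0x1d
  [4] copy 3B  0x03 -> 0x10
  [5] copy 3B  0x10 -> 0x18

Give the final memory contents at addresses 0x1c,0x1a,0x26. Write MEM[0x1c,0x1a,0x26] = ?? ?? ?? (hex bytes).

[0] 0x13->0x1a len=3 : 51 67 25
[1] 0x21->0x24 len=3 : 54 24 66
[2] 0x1a->0x10 len=3 : 51 67 25
[3] 0x13->0x1d len=4 : 51 67 25 30
[4] 0x03->0x10 len=3 : ac b8 a5
[5] 0x10->0x18 len=3 : ac b8 a5
query mem[0x1c]=0x25, mem[0x1a]=0xa5, mem[0x26]=0x66

MEM[0x1c,0x1a,0x26] = 25 a5 66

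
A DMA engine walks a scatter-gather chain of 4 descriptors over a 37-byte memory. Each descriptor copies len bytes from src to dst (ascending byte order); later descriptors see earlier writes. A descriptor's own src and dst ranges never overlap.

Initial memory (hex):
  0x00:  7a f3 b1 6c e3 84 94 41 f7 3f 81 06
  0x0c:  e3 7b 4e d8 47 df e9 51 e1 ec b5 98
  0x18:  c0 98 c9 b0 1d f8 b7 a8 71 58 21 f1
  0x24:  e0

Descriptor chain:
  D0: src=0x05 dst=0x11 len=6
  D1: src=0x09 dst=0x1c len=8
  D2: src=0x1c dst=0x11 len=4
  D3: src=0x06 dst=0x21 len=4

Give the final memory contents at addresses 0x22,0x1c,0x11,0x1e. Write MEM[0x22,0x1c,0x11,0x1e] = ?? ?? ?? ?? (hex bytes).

MEM[0x22,0x1c,0x11,0x1e] = 41 3f 3f 06

D0: mem[0x11..0x16] <- [84 94 41 f7 3f 81]
D1: mem[0x1c..0x23] <- [3f 81 06 e3 7b 4e d8 47]
D2: mem[0x11..0x14] <- [3f 81 06 e3]
D3: mem[0x21..0x24] <- [94 41 f7 3f]
query mem[0x22]=0x41, mem[0x1c]=0x3f, mem[0x11]=0x3f, mem[0x1e]=0x06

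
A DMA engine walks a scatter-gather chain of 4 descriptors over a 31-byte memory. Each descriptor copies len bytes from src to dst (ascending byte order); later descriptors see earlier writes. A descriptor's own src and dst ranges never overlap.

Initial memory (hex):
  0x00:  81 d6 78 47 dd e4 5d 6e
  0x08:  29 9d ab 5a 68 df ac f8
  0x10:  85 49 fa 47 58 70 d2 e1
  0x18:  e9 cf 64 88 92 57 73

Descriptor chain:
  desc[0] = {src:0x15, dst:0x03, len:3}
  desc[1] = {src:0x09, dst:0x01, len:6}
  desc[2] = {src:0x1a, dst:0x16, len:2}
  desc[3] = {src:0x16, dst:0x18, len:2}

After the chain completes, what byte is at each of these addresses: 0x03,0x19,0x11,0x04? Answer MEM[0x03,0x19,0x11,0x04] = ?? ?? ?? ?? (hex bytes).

[0] 0x15->0x03 len=3 : 70 d2 e1
[1] 0x09->0x01 len=6 : 9d ab 5a 68 df ac
[2] 0x1a->0x16 len=2 : 64 88
[3] 0x16->0x18 len=2 : 64 88
query mem[0x03]=0x5a, mem[0x19]=0x88, mem[0x11]=0x49, mem[0x04]=0x68

MEM[0x03,0x19,0x11,0x04] = 5a 88 49 68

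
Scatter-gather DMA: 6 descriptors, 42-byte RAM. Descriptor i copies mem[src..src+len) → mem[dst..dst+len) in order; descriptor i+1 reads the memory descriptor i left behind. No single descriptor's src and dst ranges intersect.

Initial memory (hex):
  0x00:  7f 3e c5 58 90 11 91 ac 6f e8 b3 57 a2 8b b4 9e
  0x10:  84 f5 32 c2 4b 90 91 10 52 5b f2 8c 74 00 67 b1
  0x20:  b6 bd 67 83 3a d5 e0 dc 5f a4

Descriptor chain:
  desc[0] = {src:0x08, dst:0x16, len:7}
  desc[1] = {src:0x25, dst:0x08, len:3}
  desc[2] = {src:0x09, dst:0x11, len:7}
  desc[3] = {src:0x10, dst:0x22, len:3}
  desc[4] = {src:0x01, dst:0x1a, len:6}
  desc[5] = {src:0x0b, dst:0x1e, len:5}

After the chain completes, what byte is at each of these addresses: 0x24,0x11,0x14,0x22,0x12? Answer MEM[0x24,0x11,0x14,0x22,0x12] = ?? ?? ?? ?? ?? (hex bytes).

MEM[0x24,0x11,0x14,0x22,0x12] = dc e0 a2 9e dc

[0] 0x08->0x16 len=7 : 6f e8 b3 57 a2 8b b4
[1] 0x25->0x08 len=3 : d5 e0 dc
[2] 0x09->0x11 len=7 : e0 dc 57 a2 8b b4 9e
[3] 0x10->0x22 len=3 : 84 e0 dc
[4] 0x01->0x1a len=6 : 3e c5 58 90 11 91
[5] 0x0b->0x1e len=5 : 57 a2 8b b4 9e
query mem[0x24]=0xdc, mem[0x11]=0xe0, mem[0x14]=0xa2, mem[0x22]=0x9e, mem[0x12]=0xdc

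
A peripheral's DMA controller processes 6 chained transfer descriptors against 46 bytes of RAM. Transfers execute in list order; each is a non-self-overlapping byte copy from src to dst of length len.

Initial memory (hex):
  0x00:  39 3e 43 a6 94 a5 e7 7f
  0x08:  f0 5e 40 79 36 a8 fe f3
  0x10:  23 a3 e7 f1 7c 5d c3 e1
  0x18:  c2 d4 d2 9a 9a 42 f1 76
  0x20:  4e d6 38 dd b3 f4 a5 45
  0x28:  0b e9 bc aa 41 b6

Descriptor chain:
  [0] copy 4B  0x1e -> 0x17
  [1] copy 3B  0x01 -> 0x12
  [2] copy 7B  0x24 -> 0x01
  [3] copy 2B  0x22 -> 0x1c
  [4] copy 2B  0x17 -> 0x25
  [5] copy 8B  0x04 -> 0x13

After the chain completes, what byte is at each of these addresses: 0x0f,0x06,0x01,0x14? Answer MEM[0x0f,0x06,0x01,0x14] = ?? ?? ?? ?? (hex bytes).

D0: mem[0x17..0x1a] <- [f1 76 4e d6]
D1: mem[0x12..0x14] <- [3e 43 a6]
D2: mem[0x01..0x07] <- [b3 f4 a5 45 0b e9 bc]
D3: mem[0x1c..0x1d] <- [38 dd]
D4: mem[0x25..0x26] <- [f1 76]
D5: mem[0x13..0x1a] <- [45 0b e9 bc f0 5e 40 79]
query mem[0x0f]=0xf3, mem[0x06]=0xe9, mem[0x01]=0xb3, mem[0x14]=0x0b

MEM[0x0f,0x06,0x01,0x14] = f3 e9 b3 0b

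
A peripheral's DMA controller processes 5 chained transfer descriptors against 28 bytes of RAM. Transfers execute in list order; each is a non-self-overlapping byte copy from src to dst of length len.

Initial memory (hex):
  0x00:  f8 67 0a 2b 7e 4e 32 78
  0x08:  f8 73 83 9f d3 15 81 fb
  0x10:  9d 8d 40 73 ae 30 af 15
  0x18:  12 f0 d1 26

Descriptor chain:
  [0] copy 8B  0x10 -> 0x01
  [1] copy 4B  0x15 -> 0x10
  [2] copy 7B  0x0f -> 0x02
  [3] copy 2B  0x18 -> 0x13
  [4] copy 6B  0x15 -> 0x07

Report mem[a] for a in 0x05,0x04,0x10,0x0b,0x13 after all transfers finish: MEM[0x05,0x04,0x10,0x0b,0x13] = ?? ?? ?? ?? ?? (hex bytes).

MEM[0x05,0x04,0x10,0x0b,0x13] = 15 af 30 f0 12

  after D0: wrote 8B at 0x01 = 9d8d4073ae30af15
  after D1: wrote 4B at 0x10 = 30af1512
  after D2: wrote 7B at 0x02 = fb30af1512ae30
  after D3: wrote 2B at 0x13 = 12f0
  after D4: wrote 6B at 0x07 = 30af1512f0d1
query mem[0x05]=0x15, mem[0x04]=0xaf, mem[0x10]=0x30, mem[0x0b]=0xf0, mem[0x13]=0x12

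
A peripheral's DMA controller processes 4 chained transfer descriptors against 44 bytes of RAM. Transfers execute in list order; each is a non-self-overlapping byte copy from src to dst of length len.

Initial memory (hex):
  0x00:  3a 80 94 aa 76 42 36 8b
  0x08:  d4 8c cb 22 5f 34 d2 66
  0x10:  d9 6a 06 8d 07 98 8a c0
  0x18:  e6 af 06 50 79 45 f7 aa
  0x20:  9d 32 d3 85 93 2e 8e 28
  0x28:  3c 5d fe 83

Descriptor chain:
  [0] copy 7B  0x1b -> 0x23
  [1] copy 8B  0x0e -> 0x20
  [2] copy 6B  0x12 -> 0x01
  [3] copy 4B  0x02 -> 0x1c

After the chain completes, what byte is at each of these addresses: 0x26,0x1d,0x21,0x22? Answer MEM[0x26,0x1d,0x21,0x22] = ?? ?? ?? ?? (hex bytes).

D0: mem[0x23..0x29] <- [50 79 45 f7 aa 9d 32]
D1: mem[0x20..0x27] <- [d2 66 d9 6a 06 8d 07 98]
D2: mem[0x01..0x06] <- [06 8d 07 98 8a c0]
D3: mem[0x1c..0x1f] <- [8d 07 98 8a]
query mem[0x26]=0x07, mem[0x1d]=0x07, mem[0x21]=0x66, mem[0x22]=0xd9

MEM[0x26,0x1d,0x21,0x22] = 07 07 66 d9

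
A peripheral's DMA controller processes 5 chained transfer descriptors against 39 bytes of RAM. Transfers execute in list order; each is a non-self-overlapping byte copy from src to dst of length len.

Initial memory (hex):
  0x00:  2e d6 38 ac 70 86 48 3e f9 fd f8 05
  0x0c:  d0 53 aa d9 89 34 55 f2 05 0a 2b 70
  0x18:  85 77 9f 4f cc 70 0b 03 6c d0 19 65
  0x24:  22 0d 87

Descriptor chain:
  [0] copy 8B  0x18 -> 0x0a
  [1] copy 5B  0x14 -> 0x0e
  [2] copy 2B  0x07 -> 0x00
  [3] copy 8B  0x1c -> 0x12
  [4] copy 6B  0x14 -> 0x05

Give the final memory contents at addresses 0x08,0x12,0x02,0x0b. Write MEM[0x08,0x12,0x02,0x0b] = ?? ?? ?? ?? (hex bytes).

MEM[0x08,0x12,0x02,0x0b] = d0 cc 38 77

#0 dst[0x0a+8] := {0x85,0x77,0x9f,0x4f,0xcc,0x70,0x0b,0x03}
#1 dst[0x0e+5] := {0x05,0x0a,0x2b,0x70,0x85}
#2 dst[0x00+2] := {0x3e,0xf9}
#3 dst[0x12+8] := {0xcc,0x70,0x0b,0x03,0x6c,0xd0,0x19,0x65}
#4 dst[0x05+6] := {0x0b,0x03,0x6c,0xd0,0x19,0x65}
query mem[0x08]=0xd0, mem[0x12]=0xcc, mem[0x02]=0x38, mem[0x0b]=0x77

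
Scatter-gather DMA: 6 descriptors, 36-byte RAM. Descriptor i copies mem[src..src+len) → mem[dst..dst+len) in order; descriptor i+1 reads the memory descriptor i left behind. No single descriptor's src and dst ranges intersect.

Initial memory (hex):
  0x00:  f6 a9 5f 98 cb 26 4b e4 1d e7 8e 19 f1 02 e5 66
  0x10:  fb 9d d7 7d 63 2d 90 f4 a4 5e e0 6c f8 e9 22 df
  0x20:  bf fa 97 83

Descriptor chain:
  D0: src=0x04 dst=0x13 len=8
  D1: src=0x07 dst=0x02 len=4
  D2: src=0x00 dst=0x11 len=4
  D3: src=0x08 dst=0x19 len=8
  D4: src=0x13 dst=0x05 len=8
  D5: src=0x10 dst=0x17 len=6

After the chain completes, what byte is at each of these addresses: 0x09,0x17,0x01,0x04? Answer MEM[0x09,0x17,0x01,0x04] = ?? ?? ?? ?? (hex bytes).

D0: mem[0x13..0x1a] <- [cb 26 4b e4 1d e7 8e 19]
D1: mem[0x02..0x05] <- [e4 1d e7 8e]
D2: mem[0x11..0x14] <- [f6 a9 e4 1d]
D3: mem[0x19..0x20] <- [1d e7 8e 19 f1 02 e5 66]
D4: mem[0x05..0x0c] <- [e4 1d 4b e4 1d e7 1d e7]
D5: mem[0x17..0x1c] <- [fb f6 a9 e4 1d 4b]
query mem[0x09]=0x1d, mem[0x17]=0xfb, mem[0x01]=0xa9, mem[0x04]=0xe7

MEM[0x09,0x17,0x01,0x04] = 1d fb a9 e7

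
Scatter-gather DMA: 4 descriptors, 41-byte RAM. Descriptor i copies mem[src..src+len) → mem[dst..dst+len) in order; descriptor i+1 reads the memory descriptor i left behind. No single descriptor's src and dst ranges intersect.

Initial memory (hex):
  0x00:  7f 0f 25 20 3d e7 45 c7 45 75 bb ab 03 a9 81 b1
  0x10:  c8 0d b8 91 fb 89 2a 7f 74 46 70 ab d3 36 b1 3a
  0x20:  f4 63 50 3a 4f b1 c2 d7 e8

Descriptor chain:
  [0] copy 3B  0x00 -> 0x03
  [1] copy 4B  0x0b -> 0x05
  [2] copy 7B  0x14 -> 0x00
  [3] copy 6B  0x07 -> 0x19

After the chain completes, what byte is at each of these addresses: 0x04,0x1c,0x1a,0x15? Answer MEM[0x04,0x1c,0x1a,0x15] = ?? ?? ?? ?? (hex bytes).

MEM[0x04,0x1c,0x1a,0x15] = 74 bb 81 89

[0] 0x00->0x03 len=3 : 7f 0f 25
[1] 0x0b->0x05 len=4 : ab 03 a9 81
[2] 0x14->0x00 len=7 : fb 89 2a 7f 74 46 70
[3] 0x07->0x19 len=6 : a9 81 75 bb ab 03
query mem[0x04]=0x74, mem[0x1c]=0xbb, mem[0x1a]=0x81, mem[0x15]=0x89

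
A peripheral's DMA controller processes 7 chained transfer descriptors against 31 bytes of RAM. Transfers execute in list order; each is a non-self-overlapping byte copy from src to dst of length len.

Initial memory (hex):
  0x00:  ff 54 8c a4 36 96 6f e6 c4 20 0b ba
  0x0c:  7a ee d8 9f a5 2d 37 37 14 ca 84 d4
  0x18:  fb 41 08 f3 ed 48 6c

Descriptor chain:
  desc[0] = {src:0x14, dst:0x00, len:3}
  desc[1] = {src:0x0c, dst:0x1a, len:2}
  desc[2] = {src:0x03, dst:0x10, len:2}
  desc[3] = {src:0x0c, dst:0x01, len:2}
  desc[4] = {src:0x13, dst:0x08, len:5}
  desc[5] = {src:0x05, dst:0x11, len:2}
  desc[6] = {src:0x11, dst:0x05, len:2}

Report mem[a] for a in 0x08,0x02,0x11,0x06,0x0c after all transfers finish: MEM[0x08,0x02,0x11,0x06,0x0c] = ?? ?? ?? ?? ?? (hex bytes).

MEM[0x08,0x02,0x11,0x06,0x0c] = 37 ee 96 6f d4

#0 dst[0x00+3] := {0x14,0xca,0x84}
#1 dst[0x1a+2] := {0x7a,0xee}
#2 dst[0x10+2] := {0xa4,0x36}
#3 dst[0x01+2] := {0x7a,0xee}
#4 dst[0x08+5] := {0x37,0x14,0xca,0x84,0xd4}
#5 dst[0x11+2] := {0x96,0x6f}
#6 dst[0x05+2] := {0x96,0x6f}
query mem[0x08]=0x37, mem[0x02]=0xee, mem[0x11]=0x96, mem[0x06]=0x6f, mem[0x0c]=0xd4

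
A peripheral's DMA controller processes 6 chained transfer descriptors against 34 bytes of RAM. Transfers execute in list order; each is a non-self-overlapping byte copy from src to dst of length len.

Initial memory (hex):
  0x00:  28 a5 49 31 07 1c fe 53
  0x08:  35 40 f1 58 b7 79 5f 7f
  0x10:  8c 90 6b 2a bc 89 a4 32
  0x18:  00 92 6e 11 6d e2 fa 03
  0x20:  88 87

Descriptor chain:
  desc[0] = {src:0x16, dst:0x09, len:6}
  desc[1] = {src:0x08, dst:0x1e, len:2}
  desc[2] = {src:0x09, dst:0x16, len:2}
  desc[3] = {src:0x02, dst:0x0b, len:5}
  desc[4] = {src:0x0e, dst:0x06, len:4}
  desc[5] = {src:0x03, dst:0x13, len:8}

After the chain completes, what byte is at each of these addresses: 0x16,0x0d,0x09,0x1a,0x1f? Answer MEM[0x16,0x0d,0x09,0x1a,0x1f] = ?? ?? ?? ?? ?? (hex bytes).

MEM[0x16,0x0d,0x09,0x1a,0x1f] = 1c 07 90 32 a4

D0: mem[0x09..0x0e] <- [a4 32 00 92 6e 11]
D1: mem[0x1e..0x1f] <- [35 a4]
D2: mem[0x16..0x17] <- [a4 32]
D3: mem[0x0b..0x0f] <- [49 31 07 1c fe]
D4: mem[0x06..0x09] <- [1c fe 8c 90]
D5: mem[0x13..0x1a] <- [31 07 1c 1c fe 8c 90 32]
query mem[0x16]=0x1c, mem[0x0d]=0x07, mem[0x09]=0x90, mem[0x1a]=0x32, mem[0x1f]=0xa4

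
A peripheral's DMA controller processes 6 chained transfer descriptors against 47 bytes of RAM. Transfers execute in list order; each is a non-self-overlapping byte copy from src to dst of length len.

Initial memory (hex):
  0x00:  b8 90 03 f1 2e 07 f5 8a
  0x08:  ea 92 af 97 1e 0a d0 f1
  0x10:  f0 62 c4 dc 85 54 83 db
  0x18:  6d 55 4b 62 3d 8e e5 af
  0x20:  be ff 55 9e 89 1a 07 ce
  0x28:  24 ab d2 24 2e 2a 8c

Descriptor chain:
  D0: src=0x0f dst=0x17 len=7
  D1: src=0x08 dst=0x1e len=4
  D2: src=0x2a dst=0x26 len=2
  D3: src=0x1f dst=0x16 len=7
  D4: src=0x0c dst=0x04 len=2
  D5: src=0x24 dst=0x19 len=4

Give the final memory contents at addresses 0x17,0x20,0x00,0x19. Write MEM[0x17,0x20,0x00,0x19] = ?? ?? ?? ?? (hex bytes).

#0 dst[0x17+7] := {0xf1,0xf0,0x62,0xc4,0xdc,0x85,0x54}
#1 dst[0x1e+4] := {0xea,0x92,0xaf,0x97}
#2 dst[0x26+2] := {0xd2,0x24}
#3 dst[0x16+7] := {0x92,0xaf,0x97,0x55,0x9e,0x89,0x1a}
#4 dst[0x04+2] := {0x1e,0x0a}
#5 dst[0x19+4] := {0x89,0x1a,0xd2,0x24}
query mem[0x17]=0xaf, mem[0x20]=0xaf, mem[0x00]=0xb8, mem[0x19]=0x89

MEM[0x17,0x20,0x00,0x19] = af af b8 89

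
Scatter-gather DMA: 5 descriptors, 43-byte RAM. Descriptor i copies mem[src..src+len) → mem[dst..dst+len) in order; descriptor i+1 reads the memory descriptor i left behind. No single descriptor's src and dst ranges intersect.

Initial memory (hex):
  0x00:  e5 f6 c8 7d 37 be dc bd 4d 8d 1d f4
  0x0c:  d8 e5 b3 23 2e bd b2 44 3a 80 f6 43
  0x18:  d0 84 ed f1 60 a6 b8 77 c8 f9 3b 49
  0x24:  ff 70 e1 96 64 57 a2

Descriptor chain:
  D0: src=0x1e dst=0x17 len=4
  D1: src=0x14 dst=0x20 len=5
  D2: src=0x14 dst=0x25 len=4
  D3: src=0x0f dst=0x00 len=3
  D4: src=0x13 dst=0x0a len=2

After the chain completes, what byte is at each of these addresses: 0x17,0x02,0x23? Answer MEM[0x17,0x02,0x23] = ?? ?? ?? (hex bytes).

#0 dst[0x17+4] := {0xb8,0x77,0xc8,0xf9}
#1 dst[0x20+5] := {0x3a,0x80,0xf6,0xb8,0x77}
#2 dst[0x25+4] := {0x3a,0x80,0xf6,0xb8}
#3 dst[0x00+3] := {0x23,0x2e,0xbd}
#4 dst[0x0a+2] := {0x44,0x3a}
query mem[0x17]=0xb8, mem[0x02]=0xbd, mem[0x23]=0xb8

MEM[0x17,0x02,0x23] = b8 bd b8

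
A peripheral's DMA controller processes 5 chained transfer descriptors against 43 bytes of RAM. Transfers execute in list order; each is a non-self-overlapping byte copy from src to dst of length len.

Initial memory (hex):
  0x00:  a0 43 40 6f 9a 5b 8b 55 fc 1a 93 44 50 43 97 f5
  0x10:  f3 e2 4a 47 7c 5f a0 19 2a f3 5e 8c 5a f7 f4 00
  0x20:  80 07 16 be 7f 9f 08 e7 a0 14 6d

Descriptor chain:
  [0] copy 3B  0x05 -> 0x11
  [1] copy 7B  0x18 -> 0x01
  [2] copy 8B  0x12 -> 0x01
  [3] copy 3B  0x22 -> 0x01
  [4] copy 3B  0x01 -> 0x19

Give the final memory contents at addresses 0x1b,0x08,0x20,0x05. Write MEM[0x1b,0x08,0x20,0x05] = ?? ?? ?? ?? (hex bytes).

MEM[0x1b,0x08,0x20,0x05] = 7f f3 80 a0

D0: mem[0x11..0x13] <- [5b 8b 55]
D1: mem[0x01..0x07] <- [2a f3 5e 8c 5a f7 f4]
D2: mem[0x01..0x08] <- [8b 55 7c 5f a0 19 2a f3]
D3: mem[0x01..0x03] <- [16 be 7f]
D4: mem[0x19..0x1b] <- [16 be 7f]
query mem[0x1b]=0x7f, mem[0x08]=0xf3, mem[0x20]=0x80, mem[0x05]=0xa0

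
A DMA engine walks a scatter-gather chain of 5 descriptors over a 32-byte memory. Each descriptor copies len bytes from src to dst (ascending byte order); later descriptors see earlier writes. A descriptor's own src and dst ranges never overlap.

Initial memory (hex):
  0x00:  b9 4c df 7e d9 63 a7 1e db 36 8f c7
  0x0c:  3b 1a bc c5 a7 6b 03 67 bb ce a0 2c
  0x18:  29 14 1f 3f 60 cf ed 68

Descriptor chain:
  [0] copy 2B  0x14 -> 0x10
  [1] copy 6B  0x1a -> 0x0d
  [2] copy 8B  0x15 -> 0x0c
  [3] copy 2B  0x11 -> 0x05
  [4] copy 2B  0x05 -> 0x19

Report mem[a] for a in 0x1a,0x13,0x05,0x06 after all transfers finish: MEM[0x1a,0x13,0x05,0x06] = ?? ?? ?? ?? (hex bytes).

[0] 0x14->0x10 len=2 : bb ce
[1] 0x1a->0x0d len=6 : 1f 3f 60 cf ed 68
[2] 0x15->0x0c len=8 : ce a0 2c 29 14 1f 3f 60
[3] 0x11->0x05 len=2 : 1f 3f
[4] 0x05->0x19 len=2 : 1f 3f
query mem[0x1a]=0x3f, mem[0x13]=0x60, mem[0x05]=0x1f, mem[0x06]=0x3f

MEM[0x1a,0x13,0x05,0x06] = 3f 60 1f 3f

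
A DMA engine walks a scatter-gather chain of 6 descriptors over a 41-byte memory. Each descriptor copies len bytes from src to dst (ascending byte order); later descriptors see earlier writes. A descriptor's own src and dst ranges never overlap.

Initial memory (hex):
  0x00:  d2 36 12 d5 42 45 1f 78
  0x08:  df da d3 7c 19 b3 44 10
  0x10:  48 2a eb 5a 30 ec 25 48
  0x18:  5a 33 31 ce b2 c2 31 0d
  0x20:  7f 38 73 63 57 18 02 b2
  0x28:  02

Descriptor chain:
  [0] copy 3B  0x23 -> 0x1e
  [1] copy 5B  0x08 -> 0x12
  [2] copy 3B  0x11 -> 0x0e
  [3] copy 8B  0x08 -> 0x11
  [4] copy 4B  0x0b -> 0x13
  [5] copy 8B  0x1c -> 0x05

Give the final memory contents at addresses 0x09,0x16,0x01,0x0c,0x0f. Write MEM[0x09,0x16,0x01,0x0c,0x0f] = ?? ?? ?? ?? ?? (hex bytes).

MEM[0x09,0x16,0x01,0x0c,0x0f] = 18 2a 36 63 df

#0 dst[0x1e+3] := {0x63,0x57,0x18}
#1 dst[0x12+5] := {0xdf,0xda,0xd3,0x7c,0x19}
#2 dst[0x0e+3] := {0x2a,0xdf,0xda}
#3 dst[0x11+8] := {0xdf,0xda,0xd3,0x7c,0x19,0xb3,0x2a,0xdf}
#4 dst[0x13+4] := {0x7c,0x19,0xb3,0x2a}
#5 dst[0x05+8] := {0xb2,0xc2,0x63,0x57,0x18,0x38,0x73,0x63}
query mem[0x09]=0x18, mem[0x16]=0x2a, mem[0x01]=0x36, mem[0x0c]=0x63, mem[0x0f]=0xdf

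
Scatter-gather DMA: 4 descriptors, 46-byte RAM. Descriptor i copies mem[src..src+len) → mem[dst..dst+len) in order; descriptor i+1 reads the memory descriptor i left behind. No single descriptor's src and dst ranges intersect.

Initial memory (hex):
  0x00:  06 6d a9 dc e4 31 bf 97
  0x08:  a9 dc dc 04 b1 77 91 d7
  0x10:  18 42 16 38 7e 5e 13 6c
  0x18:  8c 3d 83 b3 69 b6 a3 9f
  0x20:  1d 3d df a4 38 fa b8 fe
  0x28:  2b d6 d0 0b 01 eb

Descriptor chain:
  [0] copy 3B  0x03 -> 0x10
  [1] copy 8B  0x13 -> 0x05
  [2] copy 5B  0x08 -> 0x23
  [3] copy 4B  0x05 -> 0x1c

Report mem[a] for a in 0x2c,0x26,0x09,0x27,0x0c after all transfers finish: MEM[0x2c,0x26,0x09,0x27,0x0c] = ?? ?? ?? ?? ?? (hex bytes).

MEM[0x2c,0x26,0x09,0x27,0x0c] = 01 3d 6c 83 83

#0 dst[0x10+3] := {0xdc,0xe4,0x31}
#1 dst[0x05+8] := {0x38,0x7e,0x5e,0x13,0x6c,0x8c,0x3d,0x83}
#2 dst[0x23+5] := {0x13,0x6c,0x8c,0x3d,0x83}
#3 dst[0x1c+4] := {0x38,0x7e,0x5e,0x13}
query mem[0x2c]=0x01, mem[0x26]=0x3d, mem[0x09]=0x6c, mem[0x27]=0x83, mem[0x0c]=0x83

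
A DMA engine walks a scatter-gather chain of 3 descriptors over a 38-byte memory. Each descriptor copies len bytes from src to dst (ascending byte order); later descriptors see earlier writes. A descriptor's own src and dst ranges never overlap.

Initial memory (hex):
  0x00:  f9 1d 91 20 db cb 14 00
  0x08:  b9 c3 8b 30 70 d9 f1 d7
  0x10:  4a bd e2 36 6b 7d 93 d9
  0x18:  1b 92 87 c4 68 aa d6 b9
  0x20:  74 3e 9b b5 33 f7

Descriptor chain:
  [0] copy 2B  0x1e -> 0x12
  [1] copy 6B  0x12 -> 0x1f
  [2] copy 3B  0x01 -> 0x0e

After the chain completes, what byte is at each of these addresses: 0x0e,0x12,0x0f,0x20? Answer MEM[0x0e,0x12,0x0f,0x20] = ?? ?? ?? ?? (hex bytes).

MEM[0x0e,0x12,0x0f,0x20] = 1d d6 91 b9

D0: mem[0x12..0x13] <- [d6 b9]
D1: mem[0x1f..0x24] <- [d6 b9 6b 7d 93 d9]
D2: mem[0x0e..0x10] <- [1d 91 20]
query mem[0x0e]=0x1d, mem[0x12]=0xd6, mem[0x0f]=0x91, mem[0x20]=0xb9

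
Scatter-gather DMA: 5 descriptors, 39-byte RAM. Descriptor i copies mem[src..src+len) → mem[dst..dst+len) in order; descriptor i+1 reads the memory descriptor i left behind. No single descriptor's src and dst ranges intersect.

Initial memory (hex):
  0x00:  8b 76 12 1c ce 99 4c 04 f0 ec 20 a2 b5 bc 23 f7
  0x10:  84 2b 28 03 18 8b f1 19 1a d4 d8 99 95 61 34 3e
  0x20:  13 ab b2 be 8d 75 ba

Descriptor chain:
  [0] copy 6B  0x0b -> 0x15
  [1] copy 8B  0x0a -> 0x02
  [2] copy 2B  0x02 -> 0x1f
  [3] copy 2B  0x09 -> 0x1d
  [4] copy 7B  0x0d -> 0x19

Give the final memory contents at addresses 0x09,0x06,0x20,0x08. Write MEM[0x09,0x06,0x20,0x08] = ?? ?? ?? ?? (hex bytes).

[0] 0x0b->0x15 len=6 : a2 b5 bc 23 f7 84
[1] 0x0a->0x02 len=8 : 20 a2 b5 bc 23 f7 84 2b
[2] 0x02->0x1f len=2 : 20 a2
[3] 0x09->0x1d len=2 : 2b 20
[4] 0x0d->0x19 len=7 : bc 23 f7 84 2b 28 03
query mem[0x09]=0x2b, mem[0x06]=0x23, mem[0x20]=0xa2, mem[0x08]=0x84

MEM[0x09,0x06,0x20,0x08] = 2b 23 a2 84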